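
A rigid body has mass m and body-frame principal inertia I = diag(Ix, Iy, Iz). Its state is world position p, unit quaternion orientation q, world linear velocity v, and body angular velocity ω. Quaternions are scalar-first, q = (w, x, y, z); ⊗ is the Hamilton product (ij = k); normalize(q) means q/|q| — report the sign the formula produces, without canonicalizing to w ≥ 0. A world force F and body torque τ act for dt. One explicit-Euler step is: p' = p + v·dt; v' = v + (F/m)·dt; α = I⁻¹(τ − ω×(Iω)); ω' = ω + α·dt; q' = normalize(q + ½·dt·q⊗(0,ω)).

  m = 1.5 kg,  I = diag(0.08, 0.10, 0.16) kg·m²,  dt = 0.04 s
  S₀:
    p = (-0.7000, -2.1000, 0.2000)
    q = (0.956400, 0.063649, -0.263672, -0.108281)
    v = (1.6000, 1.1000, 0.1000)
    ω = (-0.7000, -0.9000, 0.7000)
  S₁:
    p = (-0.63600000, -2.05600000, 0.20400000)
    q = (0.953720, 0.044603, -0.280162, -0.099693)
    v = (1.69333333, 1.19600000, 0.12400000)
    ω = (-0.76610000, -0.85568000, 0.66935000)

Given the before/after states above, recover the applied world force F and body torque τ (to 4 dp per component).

F = (3.5000, 3.6000, 0.9000)
τ = (-0.1700, 0.1500, -0.1100)

Δω = ω₁−ω₀ = (-0.06610000, 0.04432000, -0.03065000)
τ = I·(Δω/dt) + ω₀×(Iω₀) = (-0.1700, 0.1500, -0.1100)
Δv = v₁−v₀ = (0.09333333, 0.09600000, 0.02400000)
F = m·Δv/dt = (3.5000, 3.6000, 0.9000)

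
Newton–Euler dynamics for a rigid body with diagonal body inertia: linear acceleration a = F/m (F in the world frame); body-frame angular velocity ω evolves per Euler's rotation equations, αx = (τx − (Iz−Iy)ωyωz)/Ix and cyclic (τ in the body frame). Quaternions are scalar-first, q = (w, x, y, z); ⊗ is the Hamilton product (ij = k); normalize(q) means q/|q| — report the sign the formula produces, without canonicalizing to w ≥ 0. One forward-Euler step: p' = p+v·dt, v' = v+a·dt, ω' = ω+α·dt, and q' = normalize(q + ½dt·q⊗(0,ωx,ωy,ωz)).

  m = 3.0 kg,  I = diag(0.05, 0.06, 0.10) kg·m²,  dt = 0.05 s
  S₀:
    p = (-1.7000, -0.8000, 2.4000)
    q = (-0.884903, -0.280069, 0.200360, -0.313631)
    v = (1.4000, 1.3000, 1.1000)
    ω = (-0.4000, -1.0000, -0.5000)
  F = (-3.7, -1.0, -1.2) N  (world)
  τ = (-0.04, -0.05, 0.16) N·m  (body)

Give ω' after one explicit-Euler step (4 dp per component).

ω×(Iω) gyroscopic = (0.0200, -0.0100, 0.0040)
α = I⁻¹(τ − ω×Iω) = (-1.2000, -0.6667, 1.5600)
ω + α·dt = (-0.4600, -1.0333, -0.4220)

ω' = (-0.4600, -1.0333, -0.4220)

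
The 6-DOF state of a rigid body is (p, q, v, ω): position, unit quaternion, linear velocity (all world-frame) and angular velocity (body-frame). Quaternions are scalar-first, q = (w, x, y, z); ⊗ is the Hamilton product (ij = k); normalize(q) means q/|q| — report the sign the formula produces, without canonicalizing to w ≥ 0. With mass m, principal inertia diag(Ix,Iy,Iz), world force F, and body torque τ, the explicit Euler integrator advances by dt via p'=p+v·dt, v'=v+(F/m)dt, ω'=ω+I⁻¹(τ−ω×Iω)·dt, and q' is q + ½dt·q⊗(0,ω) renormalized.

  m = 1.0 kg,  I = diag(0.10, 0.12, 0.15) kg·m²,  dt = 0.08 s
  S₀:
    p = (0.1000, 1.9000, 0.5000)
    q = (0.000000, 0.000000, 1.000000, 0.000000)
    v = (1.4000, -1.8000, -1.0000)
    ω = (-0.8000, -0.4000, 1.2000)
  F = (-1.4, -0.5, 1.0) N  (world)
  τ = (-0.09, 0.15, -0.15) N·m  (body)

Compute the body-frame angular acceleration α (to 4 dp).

gyro term ω×Iω = (-0.0144, 0.0480, 0.0064)
angular accel α = (-0.7560, 0.8500, -1.0427)

α = (-0.7560, 0.8500, -1.0427)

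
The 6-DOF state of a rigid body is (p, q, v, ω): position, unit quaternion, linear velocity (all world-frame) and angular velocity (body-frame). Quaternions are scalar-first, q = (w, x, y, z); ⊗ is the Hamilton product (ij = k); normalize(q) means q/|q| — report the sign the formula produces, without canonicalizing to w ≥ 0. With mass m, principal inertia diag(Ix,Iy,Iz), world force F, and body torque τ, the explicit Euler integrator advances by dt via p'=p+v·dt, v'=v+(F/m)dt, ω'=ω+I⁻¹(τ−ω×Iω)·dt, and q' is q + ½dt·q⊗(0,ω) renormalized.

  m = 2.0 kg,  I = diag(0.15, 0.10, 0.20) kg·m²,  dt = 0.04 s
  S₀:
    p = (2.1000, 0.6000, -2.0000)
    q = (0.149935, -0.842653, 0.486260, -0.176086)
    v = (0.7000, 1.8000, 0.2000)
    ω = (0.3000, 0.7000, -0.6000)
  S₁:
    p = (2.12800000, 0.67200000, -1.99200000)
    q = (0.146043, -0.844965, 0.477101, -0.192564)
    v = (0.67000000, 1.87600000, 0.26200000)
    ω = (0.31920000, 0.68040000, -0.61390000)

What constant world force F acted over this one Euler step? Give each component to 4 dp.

v₁ − v₀ = (-0.03000000, 0.07600000, 0.06200000)
applied force F = (-1.5000, 3.8000, 3.1000)

F = (-1.5000, 3.8000, 3.1000)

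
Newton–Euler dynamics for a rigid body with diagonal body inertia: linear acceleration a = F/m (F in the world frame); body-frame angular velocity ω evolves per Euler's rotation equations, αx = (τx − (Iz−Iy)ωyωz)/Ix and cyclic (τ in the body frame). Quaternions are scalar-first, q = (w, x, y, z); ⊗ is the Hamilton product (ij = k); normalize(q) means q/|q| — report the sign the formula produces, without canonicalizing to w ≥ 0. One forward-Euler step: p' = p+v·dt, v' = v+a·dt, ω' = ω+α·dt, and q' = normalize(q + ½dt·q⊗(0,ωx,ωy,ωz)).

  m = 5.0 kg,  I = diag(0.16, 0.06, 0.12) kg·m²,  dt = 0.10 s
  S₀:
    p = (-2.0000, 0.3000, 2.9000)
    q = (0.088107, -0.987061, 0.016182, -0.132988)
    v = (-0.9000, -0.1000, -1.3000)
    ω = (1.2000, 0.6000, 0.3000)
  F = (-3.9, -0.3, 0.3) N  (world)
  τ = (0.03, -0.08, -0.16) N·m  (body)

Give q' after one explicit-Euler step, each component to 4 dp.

2q̇ = q⊗(0,ω) = (1.2146604, 0.1903758, 0.1893969, -0.5852229)
q' = normalize(q + ½dt·q⊗(0,ω)) = (0.1485, -0.9752, 0.0256, -0.1619)

q' = (0.1485, -0.9752, 0.0256, -0.1619)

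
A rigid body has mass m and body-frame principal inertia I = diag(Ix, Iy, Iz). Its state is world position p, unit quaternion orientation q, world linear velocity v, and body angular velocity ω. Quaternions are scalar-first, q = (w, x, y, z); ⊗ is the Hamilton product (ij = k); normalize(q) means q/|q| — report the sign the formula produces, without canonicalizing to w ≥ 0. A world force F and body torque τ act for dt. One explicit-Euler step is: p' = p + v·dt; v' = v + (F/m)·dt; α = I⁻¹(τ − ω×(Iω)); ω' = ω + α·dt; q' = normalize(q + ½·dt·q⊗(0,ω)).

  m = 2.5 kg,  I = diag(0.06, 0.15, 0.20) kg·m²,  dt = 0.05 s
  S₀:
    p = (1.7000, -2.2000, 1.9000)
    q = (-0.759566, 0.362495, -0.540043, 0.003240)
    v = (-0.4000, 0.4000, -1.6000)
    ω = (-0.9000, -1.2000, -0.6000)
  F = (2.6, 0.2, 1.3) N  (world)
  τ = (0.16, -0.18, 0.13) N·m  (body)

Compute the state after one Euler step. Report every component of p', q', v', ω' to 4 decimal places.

a = F/m = (1.0400, 0.0800, 0.5200)
p + v·dt = (1.6800, -2.1800, 1.8200)
v + (F/m)dt = (-0.3480, 0.4040, -1.5740)
α = I⁻¹(τ − ω×Iω) = (2.0667, -0.6960, 0.1640)
ω' = ω + α·dt = (-0.7967, -1.2348, -0.5918)
q⊗(0,ω) = (-0.3198621, 1.0115232, 1.1260602, -0.4652931)
updated quaternion q' = (-0.7669, 0.3875, -0.5115, -0.0084)

p' = (1.6800, -2.1800, 1.8200)
q' = (-0.7669, 0.3875, -0.5115, -0.0084)
v' = (-0.3480, 0.4040, -1.5740)
ω' = (-0.7967, -1.2348, -0.5918)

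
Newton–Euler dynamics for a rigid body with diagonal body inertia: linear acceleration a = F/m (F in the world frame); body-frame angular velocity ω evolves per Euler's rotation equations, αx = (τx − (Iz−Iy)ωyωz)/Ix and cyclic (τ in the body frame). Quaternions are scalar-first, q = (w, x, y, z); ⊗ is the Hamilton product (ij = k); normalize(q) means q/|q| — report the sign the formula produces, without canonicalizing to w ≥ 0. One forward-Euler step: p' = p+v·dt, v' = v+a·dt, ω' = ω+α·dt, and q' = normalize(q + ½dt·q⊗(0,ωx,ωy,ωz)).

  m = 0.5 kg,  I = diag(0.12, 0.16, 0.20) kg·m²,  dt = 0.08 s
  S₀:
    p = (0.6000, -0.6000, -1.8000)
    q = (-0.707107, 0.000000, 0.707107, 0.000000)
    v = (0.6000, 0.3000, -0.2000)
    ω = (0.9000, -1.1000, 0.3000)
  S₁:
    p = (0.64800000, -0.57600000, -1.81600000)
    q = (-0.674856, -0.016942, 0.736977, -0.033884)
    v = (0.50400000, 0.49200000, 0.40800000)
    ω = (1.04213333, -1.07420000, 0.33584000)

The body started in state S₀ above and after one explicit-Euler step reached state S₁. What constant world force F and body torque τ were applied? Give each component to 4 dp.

F = (-0.6000, 1.2000, 3.8000)
τ = (0.2000, 0.0300, 0.0500)

v₁ − v₀ = (-0.09600000, 0.19200000, 0.60800000)
applied force F = (-0.6000, 1.2000, 3.8000)
ω₁ − ω₀ = (0.14213333, 0.02580000, 0.03584000)
I·α + gyro = (0.2000, 0.0300, 0.0500)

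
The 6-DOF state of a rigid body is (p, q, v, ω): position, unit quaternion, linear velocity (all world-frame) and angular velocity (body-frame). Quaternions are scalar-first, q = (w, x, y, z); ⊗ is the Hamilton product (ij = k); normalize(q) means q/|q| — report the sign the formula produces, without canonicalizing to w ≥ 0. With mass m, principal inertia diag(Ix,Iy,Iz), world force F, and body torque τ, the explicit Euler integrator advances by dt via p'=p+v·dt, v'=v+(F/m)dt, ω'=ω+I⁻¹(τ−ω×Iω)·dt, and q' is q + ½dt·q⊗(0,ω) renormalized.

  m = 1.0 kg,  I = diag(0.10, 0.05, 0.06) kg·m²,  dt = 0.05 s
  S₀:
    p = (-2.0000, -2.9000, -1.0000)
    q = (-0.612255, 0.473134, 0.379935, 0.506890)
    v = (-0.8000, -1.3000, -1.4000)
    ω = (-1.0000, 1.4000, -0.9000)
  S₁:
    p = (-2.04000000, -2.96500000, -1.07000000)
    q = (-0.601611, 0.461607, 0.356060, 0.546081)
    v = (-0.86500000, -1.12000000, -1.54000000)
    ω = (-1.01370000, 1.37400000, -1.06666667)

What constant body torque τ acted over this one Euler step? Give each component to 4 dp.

Δω = ω₁−ω₀ = (-0.01370000, -0.02600000, -0.16666667)
τ = I·(Δω/dt) + ω₀×(Iω₀) = (-0.0400, 0.0100, -0.1300)

τ = (-0.0400, 0.0100, -0.1300)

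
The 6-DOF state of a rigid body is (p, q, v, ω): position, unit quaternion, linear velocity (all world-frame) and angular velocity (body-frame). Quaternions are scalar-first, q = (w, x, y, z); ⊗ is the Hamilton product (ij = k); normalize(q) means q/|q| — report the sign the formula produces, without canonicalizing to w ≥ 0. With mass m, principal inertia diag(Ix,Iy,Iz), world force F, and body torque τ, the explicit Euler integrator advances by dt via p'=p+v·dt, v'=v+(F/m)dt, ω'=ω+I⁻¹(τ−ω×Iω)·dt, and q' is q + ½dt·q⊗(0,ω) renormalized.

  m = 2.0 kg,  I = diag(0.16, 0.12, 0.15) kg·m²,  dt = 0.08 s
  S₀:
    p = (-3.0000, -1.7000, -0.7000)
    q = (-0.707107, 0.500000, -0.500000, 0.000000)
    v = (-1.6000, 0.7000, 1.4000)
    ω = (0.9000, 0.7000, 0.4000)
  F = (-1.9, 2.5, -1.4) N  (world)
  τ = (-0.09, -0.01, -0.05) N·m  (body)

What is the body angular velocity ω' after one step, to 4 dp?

ω' = (0.8508, 0.6909, 0.3868)

precession coupling ω×(Iω) = (0.0084, 0.0036, -0.0252)
angular accel α = (-0.6150, -0.1133, -0.1653)
ω + α·dt = (0.8508, 0.6909, 0.3868)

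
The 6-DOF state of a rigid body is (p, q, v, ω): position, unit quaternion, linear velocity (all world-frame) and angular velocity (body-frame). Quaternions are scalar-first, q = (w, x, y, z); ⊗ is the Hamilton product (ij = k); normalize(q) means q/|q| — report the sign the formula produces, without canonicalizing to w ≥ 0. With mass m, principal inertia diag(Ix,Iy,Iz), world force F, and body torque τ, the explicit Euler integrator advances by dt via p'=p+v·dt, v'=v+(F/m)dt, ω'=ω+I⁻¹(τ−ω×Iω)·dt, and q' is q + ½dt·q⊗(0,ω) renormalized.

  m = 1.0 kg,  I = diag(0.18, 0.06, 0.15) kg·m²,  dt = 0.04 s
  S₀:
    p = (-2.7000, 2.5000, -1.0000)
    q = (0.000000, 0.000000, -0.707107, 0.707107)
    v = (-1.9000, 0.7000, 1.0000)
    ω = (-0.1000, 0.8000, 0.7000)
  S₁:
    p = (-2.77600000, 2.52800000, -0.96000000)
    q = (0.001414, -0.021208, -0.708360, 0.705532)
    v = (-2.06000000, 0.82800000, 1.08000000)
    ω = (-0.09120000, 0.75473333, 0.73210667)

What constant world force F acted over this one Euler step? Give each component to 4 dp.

velocity change Δv = (-0.16000000, 0.12800000, 0.08000000)
applied force F = (-4.0000, 3.2000, 2.0000)

F = (-4.0000, 3.2000, 2.0000)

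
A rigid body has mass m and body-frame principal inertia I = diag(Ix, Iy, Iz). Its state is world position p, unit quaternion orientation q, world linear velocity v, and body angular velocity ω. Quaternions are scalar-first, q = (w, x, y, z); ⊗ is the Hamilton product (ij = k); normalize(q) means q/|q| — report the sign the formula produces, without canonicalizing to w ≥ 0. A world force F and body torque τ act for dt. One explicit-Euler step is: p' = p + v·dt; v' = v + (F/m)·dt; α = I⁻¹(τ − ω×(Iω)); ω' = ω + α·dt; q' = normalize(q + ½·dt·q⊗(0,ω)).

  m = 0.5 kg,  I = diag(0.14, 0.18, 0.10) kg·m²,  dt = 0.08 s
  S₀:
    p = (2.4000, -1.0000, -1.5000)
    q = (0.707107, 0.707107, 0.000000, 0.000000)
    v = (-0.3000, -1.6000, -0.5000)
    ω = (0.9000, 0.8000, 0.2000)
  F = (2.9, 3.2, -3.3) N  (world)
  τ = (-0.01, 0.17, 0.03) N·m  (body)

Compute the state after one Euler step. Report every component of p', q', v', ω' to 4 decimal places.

p' = (2.3760, -1.1280, -1.5400)
q' = (0.6808, 0.7317, 0.0170, 0.0283)
v' = (0.1640, -1.0880, -1.0280)
ω' = (0.9016, 0.8724, 0.2010)

a = F/m = (5.8000, 6.4000, -6.6000)
p + v·dt = (2.3760, -1.1280, -1.5400)
new velocity v' = (0.1640, -1.0880, -1.0280)
angular accel α = (0.0200, 0.9044, 0.0120)
ω' = ω + α·dt = (0.9016, 0.8724, 0.2010)
Hamilton product q⊗(0,ω) = (-0.6363963, 0.6363963, 0.4242642, 0.7071070)
updated quaternion q' = (0.6808, 0.7317, 0.0170, 0.0283)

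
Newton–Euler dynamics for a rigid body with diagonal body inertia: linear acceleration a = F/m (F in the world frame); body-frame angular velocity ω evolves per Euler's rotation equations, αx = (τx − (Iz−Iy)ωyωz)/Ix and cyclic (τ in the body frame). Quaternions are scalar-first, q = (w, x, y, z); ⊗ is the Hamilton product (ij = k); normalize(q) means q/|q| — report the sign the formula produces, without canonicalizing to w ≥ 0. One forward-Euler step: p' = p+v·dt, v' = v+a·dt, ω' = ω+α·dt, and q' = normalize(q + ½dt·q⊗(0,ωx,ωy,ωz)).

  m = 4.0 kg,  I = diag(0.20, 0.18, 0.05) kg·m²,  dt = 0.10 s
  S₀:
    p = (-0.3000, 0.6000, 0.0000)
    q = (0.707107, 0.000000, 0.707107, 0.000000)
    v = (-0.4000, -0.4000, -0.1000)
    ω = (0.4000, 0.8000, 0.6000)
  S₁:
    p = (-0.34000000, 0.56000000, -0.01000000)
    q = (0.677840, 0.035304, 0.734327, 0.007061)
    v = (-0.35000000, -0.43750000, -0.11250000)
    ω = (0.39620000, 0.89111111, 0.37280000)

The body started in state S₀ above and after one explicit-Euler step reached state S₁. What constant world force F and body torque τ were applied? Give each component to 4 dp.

velocity change Δv = (0.05000000, -0.03750000, -0.01250000)
applied force F = (2.0000, -1.5000, -0.5000)
ω₁ − ω₀ = (-0.00380000, 0.09111111, -0.22720000)
I·α + gyro = (-0.0700, 0.2000, -0.1200)

F = (2.0000, -1.5000, -0.5000)
τ = (-0.0700, 0.2000, -0.1200)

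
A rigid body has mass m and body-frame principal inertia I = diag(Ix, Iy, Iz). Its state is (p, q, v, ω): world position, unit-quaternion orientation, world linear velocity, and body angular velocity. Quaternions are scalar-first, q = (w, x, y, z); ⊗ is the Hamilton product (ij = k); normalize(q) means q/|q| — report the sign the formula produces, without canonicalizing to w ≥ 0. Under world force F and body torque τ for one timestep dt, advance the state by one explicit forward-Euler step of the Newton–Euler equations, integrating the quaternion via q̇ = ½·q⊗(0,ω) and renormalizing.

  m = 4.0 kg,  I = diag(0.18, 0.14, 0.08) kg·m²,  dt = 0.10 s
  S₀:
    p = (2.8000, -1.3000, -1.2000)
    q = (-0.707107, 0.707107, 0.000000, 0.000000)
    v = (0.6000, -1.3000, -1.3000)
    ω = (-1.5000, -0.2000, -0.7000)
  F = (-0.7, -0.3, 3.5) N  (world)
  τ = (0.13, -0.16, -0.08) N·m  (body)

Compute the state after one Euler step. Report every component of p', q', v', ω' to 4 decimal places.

a = (-0.1750, -0.0750, 0.8750)
p' = p + v·dt = (2.8600, -1.4300, -1.3300)
v' = v + a·dt = (0.5825, -1.3075, -1.2125)
precession coupling ω×(Iω) = (-0.0084, 0.1050, -0.0120)
(τ − ω×Iω)/I = (0.7689, -1.8929, -0.8500)
ω + α·dt = (-1.4231, -0.3893, -0.7850)
Hamilton product q⊗(0,ω) = (1.0606605, 1.0606605, 0.6363963, 0.3535535)
updated quaternion q' = (-0.6518, 0.7575, 0.0317, 0.0176)

p' = (2.8600, -1.4300, -1.3300)
q' = (-0.6518, 0.7575, 0.0317, 0.0176)
v' = (0.5825, -1.3075, -1.2125)
ω' = (-1.4231, -0.3893, -0.7850)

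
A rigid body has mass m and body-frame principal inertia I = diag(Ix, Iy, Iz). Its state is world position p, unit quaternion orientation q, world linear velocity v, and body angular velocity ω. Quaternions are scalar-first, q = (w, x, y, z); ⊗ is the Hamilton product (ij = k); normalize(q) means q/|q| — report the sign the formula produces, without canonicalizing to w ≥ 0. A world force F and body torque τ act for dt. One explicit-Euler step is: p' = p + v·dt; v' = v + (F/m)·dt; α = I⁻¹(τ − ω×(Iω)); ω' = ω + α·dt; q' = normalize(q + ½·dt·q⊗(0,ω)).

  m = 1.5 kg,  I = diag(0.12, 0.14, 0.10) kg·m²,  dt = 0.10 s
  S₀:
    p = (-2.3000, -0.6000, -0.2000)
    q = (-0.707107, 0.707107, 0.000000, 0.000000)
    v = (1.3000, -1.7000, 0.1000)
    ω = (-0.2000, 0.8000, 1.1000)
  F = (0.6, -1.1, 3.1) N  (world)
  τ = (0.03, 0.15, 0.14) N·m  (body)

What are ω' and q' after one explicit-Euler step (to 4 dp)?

α = I⁻¹(τ − ω×Iω) = (0.5433, 1.1029, 1.4320)
new body rate ω' = (-0.1457, 0.9103, 1.2432)
Hamilton product q⊗(0,ω) = (0.1414214, 0.1414214, -1.3435033, -0.2121321)
q' = normalize(q + ½dt·q⊗(0,ω)) = (-0.6984, 0.7125, -0.0670, -0.0106)

ω' = (-0.1457, 0.9103, 1.2432)
q' = (-0.6984, 0.7125, -0.0670, -0.0106)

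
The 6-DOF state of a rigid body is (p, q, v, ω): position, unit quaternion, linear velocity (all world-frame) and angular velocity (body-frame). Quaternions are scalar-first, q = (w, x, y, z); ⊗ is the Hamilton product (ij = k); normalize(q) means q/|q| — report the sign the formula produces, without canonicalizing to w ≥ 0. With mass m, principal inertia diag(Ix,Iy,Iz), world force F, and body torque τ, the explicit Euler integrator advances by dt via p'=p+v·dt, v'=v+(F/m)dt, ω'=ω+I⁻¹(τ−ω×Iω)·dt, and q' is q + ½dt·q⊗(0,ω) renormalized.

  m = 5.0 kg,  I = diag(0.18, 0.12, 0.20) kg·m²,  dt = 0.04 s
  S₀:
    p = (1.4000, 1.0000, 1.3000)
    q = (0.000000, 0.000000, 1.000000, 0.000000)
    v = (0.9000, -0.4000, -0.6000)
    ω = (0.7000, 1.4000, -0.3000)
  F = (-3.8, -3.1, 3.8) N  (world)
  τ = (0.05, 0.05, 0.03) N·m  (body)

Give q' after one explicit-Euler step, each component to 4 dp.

q' = (-0.0280, -0.0060, 0.9995, -0.0140)

2q̇ = q⊗(0,ω) = (-1.4000000, -0.3000000, 0.0000000, -0.7000000)
updated quaternion q' = (-0.0280, -0.0060, 0.9995, -0.0140)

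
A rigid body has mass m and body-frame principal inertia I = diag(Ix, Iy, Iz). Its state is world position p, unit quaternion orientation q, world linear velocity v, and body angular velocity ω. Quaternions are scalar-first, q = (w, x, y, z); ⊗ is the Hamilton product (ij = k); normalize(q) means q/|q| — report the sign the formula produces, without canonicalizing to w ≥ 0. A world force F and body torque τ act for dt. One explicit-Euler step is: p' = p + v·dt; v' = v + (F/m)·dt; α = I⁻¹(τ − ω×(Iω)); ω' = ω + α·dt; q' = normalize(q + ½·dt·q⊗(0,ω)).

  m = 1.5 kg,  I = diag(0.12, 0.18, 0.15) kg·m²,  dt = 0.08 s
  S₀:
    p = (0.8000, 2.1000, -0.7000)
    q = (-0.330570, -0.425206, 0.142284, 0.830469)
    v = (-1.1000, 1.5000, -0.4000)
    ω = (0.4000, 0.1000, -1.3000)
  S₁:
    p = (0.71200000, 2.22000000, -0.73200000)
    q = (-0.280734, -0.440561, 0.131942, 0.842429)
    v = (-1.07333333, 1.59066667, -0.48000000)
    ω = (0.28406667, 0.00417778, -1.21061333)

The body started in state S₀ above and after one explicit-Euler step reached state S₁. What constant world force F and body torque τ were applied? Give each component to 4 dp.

ω₁ − ω₀ = (-0.11593333, -0.09582222, 0.08938667)
precession coupling = (0.0039, 0.0156, 0.0024)
τ = I·(Δω/dt) + ω₀×(Iω₀) = (-0.1700, -0.2000, 0.1700)
velocity change Δv = (0.02666667, 0.09066667, -0.08000000)
m·(v₁−v₀)/dt = (0.5000, 1.7000, -1.5000)

F = (0.5000, 1.7000, -1.5000)
τ = (-0.1700, -0.2000, 0.1700)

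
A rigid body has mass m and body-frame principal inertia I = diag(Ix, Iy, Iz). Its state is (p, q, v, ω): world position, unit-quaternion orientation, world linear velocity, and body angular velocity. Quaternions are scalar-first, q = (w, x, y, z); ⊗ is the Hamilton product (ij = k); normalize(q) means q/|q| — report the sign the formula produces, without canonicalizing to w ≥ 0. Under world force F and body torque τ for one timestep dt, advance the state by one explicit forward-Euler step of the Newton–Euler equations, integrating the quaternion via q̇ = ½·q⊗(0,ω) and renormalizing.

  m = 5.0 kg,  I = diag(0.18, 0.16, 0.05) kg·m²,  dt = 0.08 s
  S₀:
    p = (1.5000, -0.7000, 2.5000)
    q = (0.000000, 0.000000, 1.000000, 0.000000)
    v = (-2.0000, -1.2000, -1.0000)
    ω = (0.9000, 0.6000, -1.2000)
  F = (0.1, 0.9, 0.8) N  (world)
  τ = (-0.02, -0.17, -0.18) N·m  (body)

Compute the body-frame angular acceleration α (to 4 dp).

gyro term ω×Iω = (0.0792, -0.1404, -0.0108)
angular accel α = (-0.5511, -0.1850, -3.3840)

α = (-0.5511, -0.1850, -3.3840)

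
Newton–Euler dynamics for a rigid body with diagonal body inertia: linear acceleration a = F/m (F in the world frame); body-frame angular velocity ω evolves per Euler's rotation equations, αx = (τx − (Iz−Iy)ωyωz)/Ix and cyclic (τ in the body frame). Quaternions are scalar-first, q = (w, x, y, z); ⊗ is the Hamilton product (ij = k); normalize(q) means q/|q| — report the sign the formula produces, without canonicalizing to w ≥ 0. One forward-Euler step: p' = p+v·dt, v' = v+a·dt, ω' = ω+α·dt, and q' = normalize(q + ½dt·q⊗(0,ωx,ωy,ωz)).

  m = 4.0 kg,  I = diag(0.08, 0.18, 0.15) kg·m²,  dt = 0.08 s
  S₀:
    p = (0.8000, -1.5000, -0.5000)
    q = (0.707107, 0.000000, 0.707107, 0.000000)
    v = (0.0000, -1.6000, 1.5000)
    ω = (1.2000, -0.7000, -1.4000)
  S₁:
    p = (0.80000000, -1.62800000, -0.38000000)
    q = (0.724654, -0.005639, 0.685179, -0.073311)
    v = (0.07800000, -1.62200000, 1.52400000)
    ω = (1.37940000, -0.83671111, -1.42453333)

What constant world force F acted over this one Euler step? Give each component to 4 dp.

F = (3.9000, -1.1000, 1.2000)

v₁ − v₀ = (0.07800000, -0.02200000, 0.02400000)
m·(v₁−v₀)/dt = (3.9000, -1.1000, 1.2000)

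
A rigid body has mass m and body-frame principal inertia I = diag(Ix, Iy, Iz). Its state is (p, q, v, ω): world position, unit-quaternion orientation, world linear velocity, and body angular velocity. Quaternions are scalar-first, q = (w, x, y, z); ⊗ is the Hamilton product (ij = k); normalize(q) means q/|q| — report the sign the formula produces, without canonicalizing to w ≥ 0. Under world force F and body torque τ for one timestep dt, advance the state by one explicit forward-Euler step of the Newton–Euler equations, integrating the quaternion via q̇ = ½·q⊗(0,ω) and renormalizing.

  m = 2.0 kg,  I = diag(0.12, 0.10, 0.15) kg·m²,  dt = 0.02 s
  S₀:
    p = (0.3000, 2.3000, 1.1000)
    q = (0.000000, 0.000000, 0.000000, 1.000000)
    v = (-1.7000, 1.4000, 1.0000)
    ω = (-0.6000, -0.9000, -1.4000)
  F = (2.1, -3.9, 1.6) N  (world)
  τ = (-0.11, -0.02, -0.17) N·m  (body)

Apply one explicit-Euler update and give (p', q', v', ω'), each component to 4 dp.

p' = (0.2660, 2.3280, 1.1200)
q' = (0.0140, 0.0090, -0.0060, 0.9998)
v' = (-1.6790, 1.3610, 1.0160)
ω' = (-0.6288, -0.8990, -1.4212)

ω×(Iω) gyroscopic = (0.0630, -0.0252, -0.0108)
angular accel α = (-1.4417, 0.0520, -1.0613)
ω' = ω + α·dt = (-0.6288, -0.8990, -1.4212)
q⊗(0,ω) = (1.4000000, 0.9000000, -0.6000000, 0.0000000)
updated quaternion q' = (0.0140, 0.0090, -0.0060, 0.9998)
a = F/m = (1.0500, -1.9500, 0.8000)
new position p' = (0.2660, 2.3280, 1.1200)
v' = v + a·dt = (-1.6790, 1.3610, 1.0160)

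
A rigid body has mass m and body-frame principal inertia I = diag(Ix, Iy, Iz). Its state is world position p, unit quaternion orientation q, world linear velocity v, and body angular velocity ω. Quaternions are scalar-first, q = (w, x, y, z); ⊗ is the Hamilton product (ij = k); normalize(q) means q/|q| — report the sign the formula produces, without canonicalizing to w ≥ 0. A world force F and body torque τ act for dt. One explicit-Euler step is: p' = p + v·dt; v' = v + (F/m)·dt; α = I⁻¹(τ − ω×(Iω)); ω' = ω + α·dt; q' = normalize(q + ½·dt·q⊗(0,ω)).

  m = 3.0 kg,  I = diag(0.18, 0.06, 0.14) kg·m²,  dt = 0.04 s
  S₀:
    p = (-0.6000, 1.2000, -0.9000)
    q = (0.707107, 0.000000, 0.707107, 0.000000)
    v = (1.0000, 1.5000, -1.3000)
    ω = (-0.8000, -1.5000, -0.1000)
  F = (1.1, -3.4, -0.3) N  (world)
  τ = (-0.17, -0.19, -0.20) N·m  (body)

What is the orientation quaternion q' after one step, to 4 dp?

q' = (0.7279, -0.0127, 0.6855, 0.0099)

Hamilton product q⊗(0,ω) = (1.0606605, -0.6363963, -1.0606605, 0.4949749)
q' = normalize(q + ½dt·q⊗(0,ω)) = (0.7279, -0.0127, 0.6855, 0.0099)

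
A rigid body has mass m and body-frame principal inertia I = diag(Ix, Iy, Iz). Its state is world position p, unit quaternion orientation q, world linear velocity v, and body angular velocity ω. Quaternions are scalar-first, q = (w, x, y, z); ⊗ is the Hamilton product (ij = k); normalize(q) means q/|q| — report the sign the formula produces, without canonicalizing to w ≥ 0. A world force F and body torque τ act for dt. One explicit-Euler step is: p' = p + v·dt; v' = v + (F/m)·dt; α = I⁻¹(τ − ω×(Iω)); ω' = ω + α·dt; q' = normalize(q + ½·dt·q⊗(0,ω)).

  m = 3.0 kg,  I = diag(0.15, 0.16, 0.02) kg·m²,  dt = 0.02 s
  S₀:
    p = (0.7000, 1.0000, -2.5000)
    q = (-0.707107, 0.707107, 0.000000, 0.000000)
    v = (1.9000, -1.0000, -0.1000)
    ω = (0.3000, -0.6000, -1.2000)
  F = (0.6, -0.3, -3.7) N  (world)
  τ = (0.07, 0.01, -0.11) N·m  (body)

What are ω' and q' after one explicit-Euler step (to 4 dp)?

gyro term ω×Iω = (-0.1008, -0.0468, -0.0018)
(τ − ω×Iω)/I = (1.1387, 0.3550, -5.4100)
ω + α·dt = (0.3228, -0.5929, -1.3082)
q⊗(0,ω) = (-0.2121321, -0.2121321, 1.2727926, 0.4242642)
q' = normalize(q + ½dt·q⊗(0,ω)) = (-0.7092, 0.7049, 0.0127, 0.0042)

ω' = (0.3228, -0.5929, -1.3082)
q' = (-0.7092, 0.7049, 0.0127, 0.0042)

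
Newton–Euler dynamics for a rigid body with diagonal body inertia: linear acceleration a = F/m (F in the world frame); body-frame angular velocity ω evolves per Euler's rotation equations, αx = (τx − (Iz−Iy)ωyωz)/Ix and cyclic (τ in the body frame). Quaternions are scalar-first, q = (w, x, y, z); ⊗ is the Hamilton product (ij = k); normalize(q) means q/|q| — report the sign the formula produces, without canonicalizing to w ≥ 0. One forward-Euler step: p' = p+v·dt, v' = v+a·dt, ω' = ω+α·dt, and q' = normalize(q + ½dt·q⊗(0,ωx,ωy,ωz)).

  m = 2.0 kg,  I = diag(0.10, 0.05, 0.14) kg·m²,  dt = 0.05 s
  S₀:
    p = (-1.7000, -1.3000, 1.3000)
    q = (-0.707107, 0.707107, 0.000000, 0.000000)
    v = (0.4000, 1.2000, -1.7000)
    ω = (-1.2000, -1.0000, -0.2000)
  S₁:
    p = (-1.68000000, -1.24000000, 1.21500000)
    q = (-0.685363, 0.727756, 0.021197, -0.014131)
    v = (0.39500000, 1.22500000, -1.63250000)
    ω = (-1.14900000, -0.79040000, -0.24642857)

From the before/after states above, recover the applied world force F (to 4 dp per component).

F = (-0.2000, 1.0000, 2.7000)

Δv = v₁−v₀ = (-0.00500000, 0.02500000, 0.06750000)
applied force F = (-0.2000, 1.0000, 2.7000)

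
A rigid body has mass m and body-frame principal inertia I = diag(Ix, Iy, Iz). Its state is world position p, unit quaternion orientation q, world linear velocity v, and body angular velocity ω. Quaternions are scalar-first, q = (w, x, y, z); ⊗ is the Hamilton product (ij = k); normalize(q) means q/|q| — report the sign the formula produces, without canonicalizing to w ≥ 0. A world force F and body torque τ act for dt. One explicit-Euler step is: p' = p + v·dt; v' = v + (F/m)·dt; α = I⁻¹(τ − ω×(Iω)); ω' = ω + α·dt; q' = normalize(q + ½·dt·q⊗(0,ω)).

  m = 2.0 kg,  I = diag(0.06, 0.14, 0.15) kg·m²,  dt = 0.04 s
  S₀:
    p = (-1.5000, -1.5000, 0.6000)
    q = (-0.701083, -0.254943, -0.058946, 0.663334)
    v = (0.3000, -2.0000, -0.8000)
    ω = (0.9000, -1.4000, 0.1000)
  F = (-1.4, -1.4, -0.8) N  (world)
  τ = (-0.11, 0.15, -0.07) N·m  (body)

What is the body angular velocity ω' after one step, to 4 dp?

(τ − ω×Iω)/I = (-1.8100, 1.1293, 0.2053)
ω + α·dt = (0.8276, -1.3548, 0.1082)

ω' = (0.8276, -1.3548, 0.1082)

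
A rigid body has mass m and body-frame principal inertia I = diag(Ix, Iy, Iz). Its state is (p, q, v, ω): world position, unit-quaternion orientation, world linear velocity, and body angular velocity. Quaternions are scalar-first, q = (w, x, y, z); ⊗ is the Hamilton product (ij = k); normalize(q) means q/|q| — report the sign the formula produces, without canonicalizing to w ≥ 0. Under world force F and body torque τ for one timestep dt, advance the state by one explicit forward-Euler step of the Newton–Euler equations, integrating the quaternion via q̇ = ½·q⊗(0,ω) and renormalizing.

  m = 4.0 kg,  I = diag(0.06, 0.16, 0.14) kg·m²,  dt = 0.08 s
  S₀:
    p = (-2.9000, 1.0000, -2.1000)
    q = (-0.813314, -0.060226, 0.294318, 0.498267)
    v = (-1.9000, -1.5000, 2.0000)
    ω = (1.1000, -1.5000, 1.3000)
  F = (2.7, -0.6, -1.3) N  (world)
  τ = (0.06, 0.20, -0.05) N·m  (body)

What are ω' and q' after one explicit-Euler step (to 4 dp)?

precession coupling ω×(Iω) = (0.0390, -0.1144, -0.1650)
(τ − ω×Iω)/I = (0.3500, 1.9650, 0.8214)
new body rate ω' = (1.1280, -1.3428, 1.3657)
2q̇ = q⊗(0,ω) = (-0.1400215, 0.2353685, 1.8463585, -1.2907190)
q + ½dt·q⊗(0,ω), renormalized = (-0.8156, -0.0506, 0.3667, 0.4448)

ω' = (1.1280, -1.3428, 1.3657)
q' = (-0.8156, -0.0506, 0.3667, 0.4448)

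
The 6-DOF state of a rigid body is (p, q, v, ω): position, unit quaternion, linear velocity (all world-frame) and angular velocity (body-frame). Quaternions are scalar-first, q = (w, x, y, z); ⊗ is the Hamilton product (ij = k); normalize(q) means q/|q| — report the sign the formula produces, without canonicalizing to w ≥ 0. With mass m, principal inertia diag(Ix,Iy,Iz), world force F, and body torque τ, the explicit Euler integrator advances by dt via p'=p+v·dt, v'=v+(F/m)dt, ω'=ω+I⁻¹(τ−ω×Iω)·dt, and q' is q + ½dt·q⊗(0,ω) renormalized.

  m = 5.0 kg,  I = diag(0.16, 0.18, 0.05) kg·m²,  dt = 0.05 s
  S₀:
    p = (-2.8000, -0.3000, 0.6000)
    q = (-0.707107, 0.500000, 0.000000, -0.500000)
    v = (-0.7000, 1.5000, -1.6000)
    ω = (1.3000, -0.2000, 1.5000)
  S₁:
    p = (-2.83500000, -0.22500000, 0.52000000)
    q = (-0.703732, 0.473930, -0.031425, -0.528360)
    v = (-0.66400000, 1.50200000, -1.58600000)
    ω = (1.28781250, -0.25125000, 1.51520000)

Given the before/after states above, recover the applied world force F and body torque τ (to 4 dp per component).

F = (3.6000, 0.2000, 1.4000)
τ = (0.0000, 0.0300, 0.0100)

rate change Δω = (-0.01218750, -0.05125000, 0.01520000)
τ = I·(Δω/dt) + ω₀×(Iω₀) = (0.0000, 0.0300, 0.0100)
velocity change Δv = (0.03600000, 0.00200000, 0.01400000)
F = m·Δv/dt = (3.6000, 0.2000, 1.4000)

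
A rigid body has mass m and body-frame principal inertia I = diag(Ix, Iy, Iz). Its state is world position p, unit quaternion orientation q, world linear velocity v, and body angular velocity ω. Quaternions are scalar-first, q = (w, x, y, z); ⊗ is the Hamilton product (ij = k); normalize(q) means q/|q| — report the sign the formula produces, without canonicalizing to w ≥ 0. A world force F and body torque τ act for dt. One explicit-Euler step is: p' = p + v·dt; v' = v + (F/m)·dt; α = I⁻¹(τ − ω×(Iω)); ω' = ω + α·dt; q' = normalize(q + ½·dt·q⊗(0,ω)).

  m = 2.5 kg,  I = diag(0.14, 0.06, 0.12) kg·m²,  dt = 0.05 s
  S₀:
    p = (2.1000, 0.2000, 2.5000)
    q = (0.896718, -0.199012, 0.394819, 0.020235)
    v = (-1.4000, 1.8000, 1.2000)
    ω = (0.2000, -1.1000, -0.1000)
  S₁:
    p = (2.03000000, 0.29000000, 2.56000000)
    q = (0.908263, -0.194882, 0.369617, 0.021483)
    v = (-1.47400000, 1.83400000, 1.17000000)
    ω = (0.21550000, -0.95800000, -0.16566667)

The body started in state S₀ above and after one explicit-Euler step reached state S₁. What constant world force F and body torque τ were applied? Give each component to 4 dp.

F = (-3.7000, 1.7000, -1.5000)
τ = (0.0500, 0.1700, -0.1400)

v₁ − v₀ = (-0.07400000, 0.03400000, -0.03000000)
m·(v₁−v₀)/dt = (-3.7000, 1.7000, -1.5000)
ω₁ − ω₀ = (0.01550000, 0.14200000, -0.06566667)
precession coupling = (0.0066, -0.0004, 0.0176)
applied torque τ = (0.0500, 0.1700, -0.1400)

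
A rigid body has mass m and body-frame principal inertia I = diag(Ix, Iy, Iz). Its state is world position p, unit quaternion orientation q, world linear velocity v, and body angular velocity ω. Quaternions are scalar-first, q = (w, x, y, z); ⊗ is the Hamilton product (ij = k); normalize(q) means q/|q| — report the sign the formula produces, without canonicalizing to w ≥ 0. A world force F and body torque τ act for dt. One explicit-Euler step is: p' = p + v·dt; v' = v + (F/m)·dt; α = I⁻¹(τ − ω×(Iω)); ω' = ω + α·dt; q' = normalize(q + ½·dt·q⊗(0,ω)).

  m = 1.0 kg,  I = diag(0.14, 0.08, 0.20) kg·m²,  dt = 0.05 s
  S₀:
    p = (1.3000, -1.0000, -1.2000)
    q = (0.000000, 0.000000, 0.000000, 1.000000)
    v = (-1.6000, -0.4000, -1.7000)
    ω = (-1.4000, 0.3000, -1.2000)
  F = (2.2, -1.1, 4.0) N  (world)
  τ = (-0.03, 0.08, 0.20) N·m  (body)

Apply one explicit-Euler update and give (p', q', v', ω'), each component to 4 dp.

p' = (1.2200, -1.0200, -1.2850)
q' = (0.0300, -0.0075, -0.0350, 0.9989)
v' = (-1.4900, -0.4550, -1.5000)
ω' = (-1.3953, 0.4130, -1.1563)

a = F/m = (2.2000, -1.1000, 4.0000)
p' = p + v·dt = (1.2200, -1.0200, -1.2850)
v + (F/m)dt = (-1.4900, -0.4550, -1.5000)
α = I⁻¹(τ − ω×Iω) = (0.0943, 2.2600, 0.8740)
ω + α·dt = (-1.3953, 0.4130, -1.1563)
2q̇ = q⊗(0,ω) = (1.2000000, -0.3000000, -1.4000000, 0.0000000)
updated quaternion q' = (0.0300, -0.0075, -0.0350, 0.9989)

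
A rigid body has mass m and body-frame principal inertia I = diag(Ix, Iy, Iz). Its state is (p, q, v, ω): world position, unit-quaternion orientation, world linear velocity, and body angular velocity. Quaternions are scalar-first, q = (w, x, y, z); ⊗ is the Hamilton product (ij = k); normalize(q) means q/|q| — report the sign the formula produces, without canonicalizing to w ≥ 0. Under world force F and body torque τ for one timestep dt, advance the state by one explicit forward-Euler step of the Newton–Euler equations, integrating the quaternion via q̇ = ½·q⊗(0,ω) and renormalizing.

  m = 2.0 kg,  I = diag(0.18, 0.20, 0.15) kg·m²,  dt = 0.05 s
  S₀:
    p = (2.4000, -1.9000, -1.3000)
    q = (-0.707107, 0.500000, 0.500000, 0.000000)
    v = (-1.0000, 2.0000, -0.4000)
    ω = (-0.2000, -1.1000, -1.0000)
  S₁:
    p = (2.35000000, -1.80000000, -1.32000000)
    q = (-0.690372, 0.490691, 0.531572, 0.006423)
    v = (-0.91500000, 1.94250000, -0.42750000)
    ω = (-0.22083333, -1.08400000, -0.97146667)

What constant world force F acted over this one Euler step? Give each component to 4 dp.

F = (3.4000, -2.3000, -1.1000)

velocity change Δv = (0.08500000, -0.05750000, -0.02750000)
applied force F = (3.4000, -2.3000, -1.1000)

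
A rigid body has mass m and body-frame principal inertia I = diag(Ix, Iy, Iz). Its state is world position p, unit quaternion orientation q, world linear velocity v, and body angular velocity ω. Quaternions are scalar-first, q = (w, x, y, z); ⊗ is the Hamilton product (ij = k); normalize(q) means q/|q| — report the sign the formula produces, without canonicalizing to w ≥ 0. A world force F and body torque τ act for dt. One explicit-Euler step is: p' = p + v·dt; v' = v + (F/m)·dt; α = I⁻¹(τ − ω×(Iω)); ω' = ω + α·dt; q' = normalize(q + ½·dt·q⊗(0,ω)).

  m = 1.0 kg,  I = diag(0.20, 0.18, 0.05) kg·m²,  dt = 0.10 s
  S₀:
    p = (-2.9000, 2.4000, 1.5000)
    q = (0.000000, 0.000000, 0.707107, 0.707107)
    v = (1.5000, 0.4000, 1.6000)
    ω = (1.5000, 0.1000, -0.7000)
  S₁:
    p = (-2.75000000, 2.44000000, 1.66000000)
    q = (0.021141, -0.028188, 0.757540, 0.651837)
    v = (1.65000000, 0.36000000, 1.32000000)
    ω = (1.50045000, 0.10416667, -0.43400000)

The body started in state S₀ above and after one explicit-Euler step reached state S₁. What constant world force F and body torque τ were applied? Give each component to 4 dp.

rate change Δω = (0.00045000, 0.00416667, 0.26600000)
I·α + gyro = (0.0100, -0.1500, 0.1300)
velocity change Δv = (0.15000000, -0.04000000, -0.28000000)
F = m·Δv/dt = (1.5000, -0.4000, -2.8000)

F = (1.5000, -0.4000, -2.8000)
τ = (0.0100, -0.1500, 0.1300)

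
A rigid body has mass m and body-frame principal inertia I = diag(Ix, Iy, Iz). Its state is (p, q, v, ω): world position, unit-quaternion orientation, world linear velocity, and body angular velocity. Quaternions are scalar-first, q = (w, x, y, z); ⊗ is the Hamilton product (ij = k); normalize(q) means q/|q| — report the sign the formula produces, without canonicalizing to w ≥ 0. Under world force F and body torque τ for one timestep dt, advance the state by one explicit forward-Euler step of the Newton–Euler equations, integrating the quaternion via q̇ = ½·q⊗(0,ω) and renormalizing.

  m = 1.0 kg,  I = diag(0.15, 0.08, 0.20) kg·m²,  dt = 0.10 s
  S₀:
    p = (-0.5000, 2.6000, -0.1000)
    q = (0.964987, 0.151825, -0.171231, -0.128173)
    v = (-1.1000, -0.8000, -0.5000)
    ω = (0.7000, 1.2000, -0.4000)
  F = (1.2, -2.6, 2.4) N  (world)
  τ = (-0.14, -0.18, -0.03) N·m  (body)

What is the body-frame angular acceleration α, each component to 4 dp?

precession coupling ω×(Iω) = (-0.0576, 0.0140, -0.0588)
angular accel α = (-0.5493, -2.4250, 0.1440)

α = (-0.5493, -2.4250, 0.1440)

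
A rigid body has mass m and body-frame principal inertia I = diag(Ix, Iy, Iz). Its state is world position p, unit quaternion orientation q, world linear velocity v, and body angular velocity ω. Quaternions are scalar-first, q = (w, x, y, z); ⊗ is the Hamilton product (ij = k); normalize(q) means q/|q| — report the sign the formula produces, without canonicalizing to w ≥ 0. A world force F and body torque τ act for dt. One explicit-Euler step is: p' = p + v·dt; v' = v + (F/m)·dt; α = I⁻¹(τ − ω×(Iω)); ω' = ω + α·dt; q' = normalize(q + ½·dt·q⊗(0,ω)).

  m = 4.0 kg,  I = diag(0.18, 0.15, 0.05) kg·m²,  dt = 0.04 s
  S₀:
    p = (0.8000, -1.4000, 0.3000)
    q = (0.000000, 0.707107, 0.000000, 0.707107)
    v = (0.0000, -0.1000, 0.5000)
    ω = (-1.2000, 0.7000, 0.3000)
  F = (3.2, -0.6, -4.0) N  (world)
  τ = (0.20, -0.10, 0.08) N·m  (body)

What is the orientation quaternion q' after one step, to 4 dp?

q' = (0.0127, 0.6969, -0.0212, 0.7167)

2q̇ = q⊗(0,ω) = (0.6363963, -0.4949749, -1.0606605, 0.4949749)
q' = normalize(q + ½dt·q⊗(0,ω)) = (0.0127, 0.6969, -0.0212, 0.7167)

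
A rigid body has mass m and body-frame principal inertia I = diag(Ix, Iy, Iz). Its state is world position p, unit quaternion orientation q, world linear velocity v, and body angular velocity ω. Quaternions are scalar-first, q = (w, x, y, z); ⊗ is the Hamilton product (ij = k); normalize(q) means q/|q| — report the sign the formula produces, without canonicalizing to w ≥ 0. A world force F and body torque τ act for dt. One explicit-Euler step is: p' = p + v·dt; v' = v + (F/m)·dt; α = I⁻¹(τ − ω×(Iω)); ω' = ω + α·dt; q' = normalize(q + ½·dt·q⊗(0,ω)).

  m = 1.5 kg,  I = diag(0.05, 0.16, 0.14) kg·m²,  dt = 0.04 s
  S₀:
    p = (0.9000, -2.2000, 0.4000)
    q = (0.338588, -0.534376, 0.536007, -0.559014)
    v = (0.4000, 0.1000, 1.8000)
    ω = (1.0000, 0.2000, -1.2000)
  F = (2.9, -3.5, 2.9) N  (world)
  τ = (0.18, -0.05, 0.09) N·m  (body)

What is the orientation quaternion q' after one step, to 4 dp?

Hamilton product q⊗(0,ω) = (-0.2436422, -0.1928176, -1.1325476, -1.0491878)
q + ½dt·q⊗(0,ω), renormalized = (0.3335, -0.5380, 0.5131, -0.5797)

q' = (0.3335, -0.5380, 0.5131, -0.5797)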